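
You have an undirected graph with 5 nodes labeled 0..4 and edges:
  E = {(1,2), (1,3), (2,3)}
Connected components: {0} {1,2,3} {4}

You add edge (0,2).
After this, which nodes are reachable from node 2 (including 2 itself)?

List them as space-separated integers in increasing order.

Answer: 0 1 2 3

Derivation:
Before: nodes reachable from 2: {1,2,3}
Adding (0,2): merges 2's component with another. Reachability grows.
After: nodes reachable from 2: {0,1,2,3}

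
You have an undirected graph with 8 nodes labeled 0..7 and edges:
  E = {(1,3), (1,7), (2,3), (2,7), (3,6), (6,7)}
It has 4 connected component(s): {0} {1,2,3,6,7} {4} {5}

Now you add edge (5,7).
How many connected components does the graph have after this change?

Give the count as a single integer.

Initial component count: 4
Add (5,7): merges two components. Count decreases: 4 -> 3.
New component count: 3

Answer: 3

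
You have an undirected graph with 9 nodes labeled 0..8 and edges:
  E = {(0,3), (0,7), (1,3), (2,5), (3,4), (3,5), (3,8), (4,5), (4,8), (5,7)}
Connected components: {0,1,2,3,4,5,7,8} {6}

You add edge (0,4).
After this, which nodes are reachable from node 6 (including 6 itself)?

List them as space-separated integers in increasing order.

Before: nodes reachable from 6: {6}
Adding (0,4): both endpoints already in same component. Reachability from 6 unchanged.
After: nodes reachable from 6: {6}

Answer: 6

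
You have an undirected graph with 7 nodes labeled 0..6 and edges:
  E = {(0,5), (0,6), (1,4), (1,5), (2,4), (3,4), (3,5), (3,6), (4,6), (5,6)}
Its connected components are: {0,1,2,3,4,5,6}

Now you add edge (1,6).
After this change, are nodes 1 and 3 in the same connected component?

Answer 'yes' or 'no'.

Initial components: {0,1,2,3,4,5,6}
Adding edge (1,6): both already in same component {0,1,2,3,4,5,6}. No change.
New components: {0,1,2,3,4,5,6}
Are 1 and 3 in the same component? yes

Answer: yes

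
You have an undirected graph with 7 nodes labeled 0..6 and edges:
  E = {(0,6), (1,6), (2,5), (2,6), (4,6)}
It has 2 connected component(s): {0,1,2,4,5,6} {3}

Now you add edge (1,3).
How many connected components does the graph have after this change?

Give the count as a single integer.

Answer: 1

Derivation:
Initial component count: 2
Add (1,3): merges two components. Count decreases: 2 -> 1.
New component count: 1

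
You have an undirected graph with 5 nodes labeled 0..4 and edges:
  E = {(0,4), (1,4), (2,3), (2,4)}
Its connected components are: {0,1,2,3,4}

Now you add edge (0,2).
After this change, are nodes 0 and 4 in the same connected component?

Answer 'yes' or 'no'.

Answer: yes

Derivation:
Initial components: {0,1,2,3,4}
Adding edge (0,2): both already in same component {0,1,2,3,4}. No change.
New components: {0,1,2,3,4}
Are 0 and 4 in the same component? yes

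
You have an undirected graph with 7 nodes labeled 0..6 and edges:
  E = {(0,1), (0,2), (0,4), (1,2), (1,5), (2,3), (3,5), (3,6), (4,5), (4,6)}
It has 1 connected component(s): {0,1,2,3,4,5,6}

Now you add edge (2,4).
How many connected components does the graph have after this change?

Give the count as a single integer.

Answer: 1

Derivation:
Initial component count: 1
Add (2,4): endpoints already in same component. Count unchanged: 1.
New component count: 1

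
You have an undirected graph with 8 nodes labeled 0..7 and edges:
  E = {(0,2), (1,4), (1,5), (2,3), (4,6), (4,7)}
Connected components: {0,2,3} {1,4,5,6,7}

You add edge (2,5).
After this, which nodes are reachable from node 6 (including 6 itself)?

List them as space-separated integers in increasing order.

Before: nodes reachable from 6: {1,4,5,6,7}
Adding (2,5): merges 6's component with another. Reachability grows.
After: nodes reachable from 6: {0,1,2,3,4,5,6,7}

Answer: 0 1 2 3 4 5 6 7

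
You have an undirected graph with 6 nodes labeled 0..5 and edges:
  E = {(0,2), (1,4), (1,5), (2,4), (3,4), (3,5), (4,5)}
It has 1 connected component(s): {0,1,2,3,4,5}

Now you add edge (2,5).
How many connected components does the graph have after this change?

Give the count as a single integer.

Answer: 1

Derivation:
Initial component count: 1
Add (2,5): endpoints already in same component. Count unchanged: 1.
New component count: 1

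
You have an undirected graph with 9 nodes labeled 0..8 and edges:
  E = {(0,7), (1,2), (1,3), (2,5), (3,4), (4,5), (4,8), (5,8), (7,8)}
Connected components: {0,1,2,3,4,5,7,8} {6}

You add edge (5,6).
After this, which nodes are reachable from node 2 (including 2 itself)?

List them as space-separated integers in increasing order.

Answer: 0 1 2 3 4 5 6 7 8

Derivation:
Before: nodes reachable from 2: {0,1,2,3,4,5,7,8}
Adding (5,6): merges 2's component with another. Reachability grows.
After: nodes reachable from 2: {0,1,2,3,4,5,6,7,8}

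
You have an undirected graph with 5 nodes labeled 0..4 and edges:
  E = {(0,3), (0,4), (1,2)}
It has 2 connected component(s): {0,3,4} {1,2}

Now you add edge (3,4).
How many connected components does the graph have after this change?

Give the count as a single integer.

Answer: 2

Derivation:
Initial component count: 2
Add (3,4): endpoints already in same component. Count unchanged: 2.
New component count: 2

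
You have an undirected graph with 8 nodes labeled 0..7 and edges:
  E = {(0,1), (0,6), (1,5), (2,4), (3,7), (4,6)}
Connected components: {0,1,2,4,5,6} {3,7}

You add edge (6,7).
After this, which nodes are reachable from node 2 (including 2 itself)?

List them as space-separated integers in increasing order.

Before: nodes reachable from 2: {0,1,2,4,5,6}
Adding (6,7): merges 2's component with another. Reachability grows.
After: nodes reachable from 2: {0,1,2,3,4,5,6,7}

Answer: 0 1 2 3 4 5 6 7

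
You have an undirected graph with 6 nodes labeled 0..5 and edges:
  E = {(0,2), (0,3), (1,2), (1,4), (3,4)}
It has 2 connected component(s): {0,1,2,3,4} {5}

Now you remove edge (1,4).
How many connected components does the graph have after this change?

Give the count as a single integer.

Answer: 2

Derivation:
Initial component count: 2
Remove (1,4): not a bridge. Count unchanged: 2.
  After removal, components: {0,1,2,3,4} {5}
New component count: 2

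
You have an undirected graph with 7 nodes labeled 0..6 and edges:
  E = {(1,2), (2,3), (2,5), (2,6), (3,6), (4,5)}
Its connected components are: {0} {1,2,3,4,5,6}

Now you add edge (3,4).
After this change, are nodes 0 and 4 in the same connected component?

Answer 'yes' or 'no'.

Answer: no

Derivation:
Initial components: {0} {1,2,3,4,5,6}
Adding edge (3,4): both already in same component {1,2,3,4,5,6}. No change.
New components: {0} {1,2,3,4,5,6}
Are 0 and 4 in the same component? no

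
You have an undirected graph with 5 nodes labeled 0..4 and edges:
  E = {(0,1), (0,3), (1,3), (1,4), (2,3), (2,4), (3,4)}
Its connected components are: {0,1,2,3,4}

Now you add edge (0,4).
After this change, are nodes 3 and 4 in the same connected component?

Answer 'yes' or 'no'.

Initial components: {0,1,2,3,4}
Adding edge (0,4): both already in same component {0,1,2,3,4}. No change.
New components: {0,1,2,3,4}
Are 3 and 4 in the same component? yes

Answer: yes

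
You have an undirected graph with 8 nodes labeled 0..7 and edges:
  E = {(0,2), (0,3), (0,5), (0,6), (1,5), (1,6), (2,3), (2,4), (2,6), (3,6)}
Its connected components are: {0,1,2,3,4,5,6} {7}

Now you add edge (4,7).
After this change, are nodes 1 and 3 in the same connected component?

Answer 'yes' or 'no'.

Initial components: {0,1,2,3,4,5,6} {7}
Adding edge (4,7): merges {0,1,2,3,4,5,6} and {7}.
New components: {0,1,2,3,4,5,6,7}
Are 1 and 3 in the same component? yes

Answer: yes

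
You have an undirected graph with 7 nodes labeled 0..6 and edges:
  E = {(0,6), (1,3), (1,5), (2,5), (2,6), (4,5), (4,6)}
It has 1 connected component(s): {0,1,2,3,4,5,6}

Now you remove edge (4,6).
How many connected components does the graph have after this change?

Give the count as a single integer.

Answer: 1

Derivation:
Initial component count: 1
Remove (4,6): not a bridge. Count unchanged: 1.
  After removal, components: {0,1,2,3,4,5,6}
New component count: 1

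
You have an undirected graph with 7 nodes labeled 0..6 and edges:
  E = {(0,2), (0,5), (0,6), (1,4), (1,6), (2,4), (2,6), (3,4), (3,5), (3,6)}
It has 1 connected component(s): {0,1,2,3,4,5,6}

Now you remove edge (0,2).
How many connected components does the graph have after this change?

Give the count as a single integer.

Initial component count: 1
Remove (0,2): not a bridge. Count unchanged: 1.
  After removal, components: {0,1,2,3,4,5,6}
New component count: 1

Answer: 1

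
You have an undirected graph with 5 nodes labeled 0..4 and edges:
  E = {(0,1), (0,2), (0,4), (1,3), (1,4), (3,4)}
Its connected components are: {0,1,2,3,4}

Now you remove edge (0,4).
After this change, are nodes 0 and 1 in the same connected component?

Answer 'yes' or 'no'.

Initial components: {0,1,2,3,4}
Removing edge (0,4): not a bridge — component count unchanged at 1.
New components: {0,1,2,3,4}
Are 0 and 1 in the same component? yes

Answer: yes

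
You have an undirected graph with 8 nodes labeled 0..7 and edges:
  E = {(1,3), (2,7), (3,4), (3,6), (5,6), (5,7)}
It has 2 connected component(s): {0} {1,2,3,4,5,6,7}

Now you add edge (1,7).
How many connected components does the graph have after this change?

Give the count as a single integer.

Initial component count: 2
Add (1,7): endpoints already in same component. Count unchanged: 2.
New component count: 2

Answer: 2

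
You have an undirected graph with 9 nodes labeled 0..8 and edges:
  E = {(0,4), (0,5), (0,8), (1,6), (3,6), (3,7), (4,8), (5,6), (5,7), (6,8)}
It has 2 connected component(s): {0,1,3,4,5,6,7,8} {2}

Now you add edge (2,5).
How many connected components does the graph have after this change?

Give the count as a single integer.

Initial component count: 2
Add (2,5): merges two components. Count decreases: 2 -> 1.
New component count: 1

Answer: 1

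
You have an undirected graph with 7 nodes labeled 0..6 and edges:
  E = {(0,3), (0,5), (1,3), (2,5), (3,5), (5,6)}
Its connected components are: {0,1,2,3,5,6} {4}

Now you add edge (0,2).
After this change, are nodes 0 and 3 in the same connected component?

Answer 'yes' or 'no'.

Answer: yes

Derivation:
Initial components: {0,1,2,3,5,6} {4}
Adding edge (0,2): both already in same component {0,1,2,3,5,6}. No change.
New components: {0,1,2,3,5,6} {4}
Are 0 and 3 in the same component? yes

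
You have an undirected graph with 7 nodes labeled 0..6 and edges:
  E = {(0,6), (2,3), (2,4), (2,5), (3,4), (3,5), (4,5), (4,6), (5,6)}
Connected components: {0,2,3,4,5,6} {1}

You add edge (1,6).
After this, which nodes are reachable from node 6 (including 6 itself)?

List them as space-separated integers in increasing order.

Answer: 0 1 2 3 4 5 6

Derivation:
Before: nodes reachable from 6: {0,2,3,4,5,6}
Adding (1,6): merges 6's component with another. Reachability grows.
After: nodes reachable from 6: {0,1,2,3,4,5,6}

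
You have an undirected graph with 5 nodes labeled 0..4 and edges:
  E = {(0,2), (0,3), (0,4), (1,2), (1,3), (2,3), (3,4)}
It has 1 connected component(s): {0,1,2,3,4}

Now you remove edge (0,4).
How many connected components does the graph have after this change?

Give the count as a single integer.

Initial component count: 1
Remove (0,4): not a bridge. Count unchanged: 1.
  After removal, components: {0,1,2,3,4}
New component count: 1

Answer: 1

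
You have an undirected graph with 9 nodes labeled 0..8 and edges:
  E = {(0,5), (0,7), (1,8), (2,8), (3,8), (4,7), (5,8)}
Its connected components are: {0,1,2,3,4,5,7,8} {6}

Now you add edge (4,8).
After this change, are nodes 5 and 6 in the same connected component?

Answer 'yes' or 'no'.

Answer: no

Derivation:
Initial components: {0,1,2,3,4,5,7,8} {6}
Adding edge (4,8): both already in same component {0,1,2,3,4,5,7,8}. No change.
New components: {0,1,2,3,4,5,7,8} {6}
Are 5 and 6 in the same component? no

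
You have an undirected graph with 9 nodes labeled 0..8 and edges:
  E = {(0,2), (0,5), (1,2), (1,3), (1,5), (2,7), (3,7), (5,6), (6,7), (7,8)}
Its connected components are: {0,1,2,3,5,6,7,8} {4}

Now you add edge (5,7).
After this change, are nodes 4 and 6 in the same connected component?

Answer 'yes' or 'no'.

Initial components: {0,1,2,3,5,6,7,8} {4}
Adding edge (5,7): both already in same component {0,1,2,3,5,6,7,8}. No change.
New components: {0,1,2,3,5,6,7,8} {4}
Are 4 and 6 in the same component? no

Answer: no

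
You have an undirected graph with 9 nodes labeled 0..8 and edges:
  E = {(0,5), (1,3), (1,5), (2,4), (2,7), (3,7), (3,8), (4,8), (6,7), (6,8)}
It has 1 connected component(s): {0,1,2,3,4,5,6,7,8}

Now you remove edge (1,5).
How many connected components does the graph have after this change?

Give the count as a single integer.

Answer: 2

Derivation:
Initial component count: 1
Remove (1,5): it was a bridge. Count increases: 1 -> 2.
  After removal, components: {0,5} {1,2,3,4,6,7,8}
New component count: 2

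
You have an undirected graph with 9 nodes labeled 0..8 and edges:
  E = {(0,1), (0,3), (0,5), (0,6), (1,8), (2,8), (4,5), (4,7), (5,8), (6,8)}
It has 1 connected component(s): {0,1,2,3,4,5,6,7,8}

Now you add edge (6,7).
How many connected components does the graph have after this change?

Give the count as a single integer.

Answer: 1

Derivation:
Initial component count: 1
Add (6,7): endpoints already in same component. Count unchanged: 1.
New component count: 1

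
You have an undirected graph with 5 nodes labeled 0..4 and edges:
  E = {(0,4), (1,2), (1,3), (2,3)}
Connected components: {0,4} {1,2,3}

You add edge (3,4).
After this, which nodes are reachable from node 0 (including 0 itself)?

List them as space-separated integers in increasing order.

Answer: 0 1 2 3 4

Derivation:
Before: nodes reachable from 0: {0,4}
Adding (3,4): merges 0's component with another. Reachability grows.
After: nodes reachable from 0: {0,1,2,3,4}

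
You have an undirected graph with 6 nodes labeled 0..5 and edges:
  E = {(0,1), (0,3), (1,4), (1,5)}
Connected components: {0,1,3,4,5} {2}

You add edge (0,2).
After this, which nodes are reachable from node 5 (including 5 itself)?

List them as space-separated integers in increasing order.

Answer: 0 1 2 3 4 5

Derivation:
Before: nodes reachable from 5: {0,1,3,4,5}
Adding (0,2): merges 5's component with another. Reachability grows.
After: nodes reachable from 5: {0,1,2,3,4,5}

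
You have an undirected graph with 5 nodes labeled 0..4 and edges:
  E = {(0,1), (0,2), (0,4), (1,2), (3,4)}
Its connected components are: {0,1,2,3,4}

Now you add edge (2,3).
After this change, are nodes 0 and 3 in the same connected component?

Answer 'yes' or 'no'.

Initial components: {0,1,2,3,4}
Adding edge (2,3): both already in same component {0,1,2,3,4}. No change.
New components: {0,1,2,3,4}
Are 0 and 3 in the same component? yes

Answer: yes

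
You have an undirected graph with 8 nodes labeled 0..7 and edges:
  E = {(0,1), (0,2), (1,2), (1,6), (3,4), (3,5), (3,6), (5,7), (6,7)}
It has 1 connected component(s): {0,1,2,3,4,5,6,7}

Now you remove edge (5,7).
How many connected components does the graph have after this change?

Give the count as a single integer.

Answer: 1

Derivation:
Initial component count: 1
Remove (5,7): not a bridge. Count unchanged: 1.
  After removal, components: {0,1,2,3,4,5,6,7}
New component count: 1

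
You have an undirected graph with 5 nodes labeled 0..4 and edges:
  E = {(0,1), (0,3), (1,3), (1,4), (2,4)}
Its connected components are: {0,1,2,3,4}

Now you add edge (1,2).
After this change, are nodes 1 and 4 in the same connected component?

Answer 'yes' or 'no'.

Answer: yes

Derivation:
Initial components: {0,1,2,3,4}
Adding edge (1,2): both already in same component {0,1,2,3,4}. No change.
New components: {0,1,2,3,4}
Are 1 and 4 in the same component? yes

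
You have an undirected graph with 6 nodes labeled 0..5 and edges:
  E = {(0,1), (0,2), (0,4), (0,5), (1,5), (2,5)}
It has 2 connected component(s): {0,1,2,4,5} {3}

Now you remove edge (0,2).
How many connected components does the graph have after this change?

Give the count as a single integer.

Initial component count: 2
Remove (0,2): not a bridge. Count unchanged: 2.
  After removal, components: {0,1,2,4,5} {3}
New component count: 2

Answer: 2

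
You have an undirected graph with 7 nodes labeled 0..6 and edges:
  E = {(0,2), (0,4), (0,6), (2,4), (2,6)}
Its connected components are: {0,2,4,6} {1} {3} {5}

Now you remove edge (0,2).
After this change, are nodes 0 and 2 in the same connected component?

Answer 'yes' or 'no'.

Answer: yes

Derivation:
Initial components: {0,2,4,6} {1} {3} {5}
Removing edge (0,2): not a bridge — component count unchanged at 4.
New components: {0,2,4,6} {1} {3} {5}
Are 0 and 2 in the same component? yes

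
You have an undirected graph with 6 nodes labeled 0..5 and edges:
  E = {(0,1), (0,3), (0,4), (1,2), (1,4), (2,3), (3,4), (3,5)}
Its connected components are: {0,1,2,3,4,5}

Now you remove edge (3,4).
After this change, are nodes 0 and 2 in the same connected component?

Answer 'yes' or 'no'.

Initial components: {0,1,2,3,4,5}
Removing edge (3,4): not a bridge — component count unchanged at 1.
New components: {0,1,2,3,4,5}
Are 0 and 2 in the same component? yes

Answer: yes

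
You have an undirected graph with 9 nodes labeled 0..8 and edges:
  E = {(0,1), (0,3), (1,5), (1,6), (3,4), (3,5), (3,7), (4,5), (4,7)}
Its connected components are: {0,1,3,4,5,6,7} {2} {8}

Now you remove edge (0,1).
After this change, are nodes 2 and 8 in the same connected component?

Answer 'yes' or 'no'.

Answer: no

Derivation:
Initial components: {0,1,3,4,5,6,7} {2} {8}
Removing edge (0,1): not a bridge — component count unchanged at 3.
New components: {0,1,3,4,5,6,7} {2} {8}
Are 2 and 8 in the same component? no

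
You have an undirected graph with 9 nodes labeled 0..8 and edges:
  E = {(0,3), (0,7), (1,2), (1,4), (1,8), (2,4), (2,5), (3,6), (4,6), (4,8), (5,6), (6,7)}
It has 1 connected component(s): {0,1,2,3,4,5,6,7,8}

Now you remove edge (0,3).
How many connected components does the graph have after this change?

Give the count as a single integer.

Initial component count: 1
Remove (0,3): not a bridge. Count unchanged: 1.
  After removal, components: {0,1,2,3,4,5,6,7,8}
New component count: 1

Answer: 1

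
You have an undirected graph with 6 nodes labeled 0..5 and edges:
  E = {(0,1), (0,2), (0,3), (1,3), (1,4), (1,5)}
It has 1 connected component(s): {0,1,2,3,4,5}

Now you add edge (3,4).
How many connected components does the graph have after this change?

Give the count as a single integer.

Answer: 1

Derivation:
Initial component count: 1
Add (3,4): endpoints already in same component. Count unchanged: 1.
New component count: 1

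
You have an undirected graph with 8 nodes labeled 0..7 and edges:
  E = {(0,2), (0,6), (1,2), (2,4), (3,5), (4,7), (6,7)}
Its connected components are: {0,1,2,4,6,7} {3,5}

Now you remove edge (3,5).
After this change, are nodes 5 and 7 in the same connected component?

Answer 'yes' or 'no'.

Answer: no

Derivation:
Initial components: {0,1,2,4,6,7} {3,5}
Removing edge (3,5): it was a bridge — component count 2 -> 3.
New components: {0,1,2,4,6,7} {3} {5}
Are 5 and 7 in the same component? no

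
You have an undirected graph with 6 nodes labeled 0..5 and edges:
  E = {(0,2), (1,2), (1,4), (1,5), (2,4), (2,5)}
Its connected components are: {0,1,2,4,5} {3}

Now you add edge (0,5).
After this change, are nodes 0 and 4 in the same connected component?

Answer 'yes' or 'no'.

Initial components: {0,1,2,4,5} {3}
Adding edge (0,5): both already in same component {0,1,2,4,5}. No change.
New components: {0,1,2,4,5} {3}
Are 0 and 4 in the same component? yes

Answer: yes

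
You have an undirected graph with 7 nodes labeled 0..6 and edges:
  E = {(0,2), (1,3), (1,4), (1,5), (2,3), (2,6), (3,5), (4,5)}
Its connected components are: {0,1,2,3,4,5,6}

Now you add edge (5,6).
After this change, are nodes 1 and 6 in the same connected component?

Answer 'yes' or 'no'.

Initial components: {0,1,2,3,4,5,6}
Adding edge (5,6): both already in same component {0,1,2,3,4,5,6}. No change.
New components: {0,1,2,3,4,5,6}
Are 1 and 6 in the same component? yes

Answer: yes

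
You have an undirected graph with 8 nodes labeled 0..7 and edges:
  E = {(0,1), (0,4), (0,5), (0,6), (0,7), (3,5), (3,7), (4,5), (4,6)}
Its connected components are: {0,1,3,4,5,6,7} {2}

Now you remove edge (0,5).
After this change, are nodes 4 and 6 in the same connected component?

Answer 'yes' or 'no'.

Initial components: {0,1,3,4,5,6,7} {2}
Removing edge (0,5): not a bridge — component count unchanged at 2.
New components: {0,1,3,4,5,6,7} {2}
Are 4 and 6 in the same component? yes

Answer: yes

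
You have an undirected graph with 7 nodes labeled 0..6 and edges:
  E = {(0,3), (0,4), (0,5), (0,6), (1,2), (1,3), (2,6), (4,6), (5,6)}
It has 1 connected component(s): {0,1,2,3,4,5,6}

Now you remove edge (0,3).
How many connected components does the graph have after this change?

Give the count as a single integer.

Answer: 1

Derivation:
Initial component count: 1
Remove (0,3): not a bridge. Count unchanged: 1.
  After removal, components: {0,1,2,3,4,5,6}
New component count: 1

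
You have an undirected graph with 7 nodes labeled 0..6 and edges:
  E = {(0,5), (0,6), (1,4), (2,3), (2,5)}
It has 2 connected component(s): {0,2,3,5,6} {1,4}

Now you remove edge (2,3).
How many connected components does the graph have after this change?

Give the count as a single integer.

Answer: 3

Derivation:
Initial component count: 2
Remove (2,3): it was a bridge. Count increases: 2 -> 3.
  After removal, components: {0,2,5,6} {1,4} {3}
New component count: 3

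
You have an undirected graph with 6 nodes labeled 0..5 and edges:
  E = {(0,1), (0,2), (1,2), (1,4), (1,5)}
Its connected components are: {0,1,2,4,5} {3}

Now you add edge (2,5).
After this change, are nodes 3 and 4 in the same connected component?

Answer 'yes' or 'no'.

Answer: no

Derivation:
Initial components: {0,1,2,4,5} {3}
Adding edge (2,5): both already in same component {0,1,2,4,5}. No change.
New components: {0,1,2,4,5} {3}
Are 3 and 4 in the same component? no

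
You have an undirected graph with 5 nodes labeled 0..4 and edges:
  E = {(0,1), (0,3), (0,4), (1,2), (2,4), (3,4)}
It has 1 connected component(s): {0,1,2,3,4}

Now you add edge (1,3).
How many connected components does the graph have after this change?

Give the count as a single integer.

Answer: 1

Derivation:
Initial component count: 1
Add (1,3): endpoints already in same component. Count unchanged: 1.
New component count: 1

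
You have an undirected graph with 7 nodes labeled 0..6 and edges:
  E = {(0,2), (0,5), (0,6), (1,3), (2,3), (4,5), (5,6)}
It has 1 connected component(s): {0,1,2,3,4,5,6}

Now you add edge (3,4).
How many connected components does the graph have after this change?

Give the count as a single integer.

Initial component count: 1
Add (3,4): endpoints already in same component. Count unchanged: 1.
New component count: 1

Answer: 1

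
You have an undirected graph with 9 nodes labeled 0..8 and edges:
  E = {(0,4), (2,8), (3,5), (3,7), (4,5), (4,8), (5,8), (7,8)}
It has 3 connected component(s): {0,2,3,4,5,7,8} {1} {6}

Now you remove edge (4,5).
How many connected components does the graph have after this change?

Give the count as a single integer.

Answer: 3

Derivation:
Initial component count: 3
Remove (4,5): not a bridge. Count unchanged: 3.
  After removal, components: {0,2,3,4,5,7,8} {1} {6}
New component count: 3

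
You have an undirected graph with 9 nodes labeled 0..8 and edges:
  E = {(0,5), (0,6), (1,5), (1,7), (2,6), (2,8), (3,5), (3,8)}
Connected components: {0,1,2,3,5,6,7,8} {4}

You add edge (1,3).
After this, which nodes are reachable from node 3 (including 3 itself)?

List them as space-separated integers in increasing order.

Answer: 0 1 2 3 5 6 7 8

Derivation:
Before: nodes reachable from 3: {0,1,2,3,5,6,7,8}
Adding (1,3): both endpoints already in same component. Reachability from 3 unchanged.
After: nodes reachable from 3: {0,1,2,3,5,6,7,8}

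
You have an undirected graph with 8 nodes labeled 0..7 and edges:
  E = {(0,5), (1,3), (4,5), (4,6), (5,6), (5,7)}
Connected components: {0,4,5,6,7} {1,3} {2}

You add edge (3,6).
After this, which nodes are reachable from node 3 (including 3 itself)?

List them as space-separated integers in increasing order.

Answer: 0 1 3 4 5 6 7

Derivation:
Before: nodes reachable from 3: {1,3}
Adding (3,6): merges 3's component with another. Reachability grows.
After: nodes reachable from 3: {0,1,3,4,5,6,7}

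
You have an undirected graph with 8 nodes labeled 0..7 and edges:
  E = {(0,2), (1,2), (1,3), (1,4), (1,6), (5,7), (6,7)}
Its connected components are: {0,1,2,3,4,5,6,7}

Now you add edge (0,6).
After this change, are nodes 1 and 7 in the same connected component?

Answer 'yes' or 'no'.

Answer: yes

Derivation:
Initial components: {0,1,2,3,4,5,6,7}
Adding edge (0,6): both already in same component {0,1,2,3,4,5,6,7}. No change.
New components: {0,1,2,3,4,5,6,7}
Are 1 and 7 in the same component? yes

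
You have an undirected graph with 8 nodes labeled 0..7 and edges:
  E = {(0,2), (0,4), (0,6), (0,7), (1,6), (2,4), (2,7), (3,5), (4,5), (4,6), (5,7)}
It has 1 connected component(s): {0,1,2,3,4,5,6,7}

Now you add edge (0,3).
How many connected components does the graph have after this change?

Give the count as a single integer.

Initial component count: 1
Add (0,3): endpoints already in same component. Count unchanged: 1.
New component count: 1

Answer: 1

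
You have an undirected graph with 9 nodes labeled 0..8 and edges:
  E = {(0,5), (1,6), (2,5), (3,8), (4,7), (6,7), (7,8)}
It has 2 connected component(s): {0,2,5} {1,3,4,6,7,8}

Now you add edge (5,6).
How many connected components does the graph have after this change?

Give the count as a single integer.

Answer: 1

Derivation:
Initial component count: 2
Add (5,6): merges two components. Count decreases: 2 -> 1.
New component count: 1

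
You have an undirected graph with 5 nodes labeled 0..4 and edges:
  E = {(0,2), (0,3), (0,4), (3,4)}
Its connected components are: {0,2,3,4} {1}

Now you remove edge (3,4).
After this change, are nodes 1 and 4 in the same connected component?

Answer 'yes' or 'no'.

Initial components: {0,2,3,4} {1}
Removing edge (3,4): not a bridge — component count unchanged at 2.
New components: {0,2,3,4} {1}
Are 1 and 4 in the same component? no

Answer: no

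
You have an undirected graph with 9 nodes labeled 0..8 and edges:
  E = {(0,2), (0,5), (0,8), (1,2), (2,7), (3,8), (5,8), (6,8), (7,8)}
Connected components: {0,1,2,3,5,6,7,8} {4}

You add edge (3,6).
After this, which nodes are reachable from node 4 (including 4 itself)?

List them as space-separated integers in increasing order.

Answer: 4

Derivation:
Before: nodes reachable from 4: {4}
Adding (3,6): both endpoints already in same component. Reachability from 4 unchanged.
After: nodes reachable from 4: {4}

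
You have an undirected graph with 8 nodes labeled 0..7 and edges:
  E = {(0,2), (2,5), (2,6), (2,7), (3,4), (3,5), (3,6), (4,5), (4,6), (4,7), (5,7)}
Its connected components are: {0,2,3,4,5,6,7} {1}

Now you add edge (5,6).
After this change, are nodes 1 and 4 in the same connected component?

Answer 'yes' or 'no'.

Answer: no

Derivation:
Initial components: {0,2,3,4,5,6,7} {1}
Adding edge (5,6): both already in same component {0,2,3,4,5,6,7}. No change.
New components: {0,2,3,4,5,6,7} {1}
Are 1 and 4 in the same component? no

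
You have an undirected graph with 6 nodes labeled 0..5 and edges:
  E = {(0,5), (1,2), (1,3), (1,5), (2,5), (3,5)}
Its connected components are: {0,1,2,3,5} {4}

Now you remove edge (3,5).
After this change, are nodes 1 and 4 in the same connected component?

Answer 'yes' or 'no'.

Answer: no

Derivation:
Initial components: {0,1,2,3,5} {4}
Removing edge (3,5): not a bridge — component count unchanged at 2.
New components: {0,1,2,3,5} {4}
Are 1 and 4 in the same component? no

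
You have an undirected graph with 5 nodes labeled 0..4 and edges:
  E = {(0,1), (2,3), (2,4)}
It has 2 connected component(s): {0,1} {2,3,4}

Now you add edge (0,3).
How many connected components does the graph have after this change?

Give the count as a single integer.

Answer: 1

Derivation:
Initial component count: 2
Add (0,3): merges two components. Count decreases: 2 -> 1.
New component count: 1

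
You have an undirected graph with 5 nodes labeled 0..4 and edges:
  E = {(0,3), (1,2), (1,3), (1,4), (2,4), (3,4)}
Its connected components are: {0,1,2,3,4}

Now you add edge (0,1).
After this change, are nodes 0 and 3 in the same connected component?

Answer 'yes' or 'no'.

Initial components: {0,1,2,3,4}
Adding edge (0,1): both already in same component {0,1,2,3,4}. No change.
New components: {0,1,2,3,4}
Are 0 and 3 in the same component? yes

Answer: yes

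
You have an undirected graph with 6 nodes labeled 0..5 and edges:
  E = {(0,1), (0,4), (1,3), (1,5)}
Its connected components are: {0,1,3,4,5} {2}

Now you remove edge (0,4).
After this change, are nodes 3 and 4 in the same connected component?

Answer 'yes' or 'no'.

Initial components: {0,1,3,4,5} {2}
Removing edge (0,4): it was a bridge — component count 2 -> 3.
New components: {0,1,3,5} {2} {4}
Are 3 and 4 in the same component? no

Answer: no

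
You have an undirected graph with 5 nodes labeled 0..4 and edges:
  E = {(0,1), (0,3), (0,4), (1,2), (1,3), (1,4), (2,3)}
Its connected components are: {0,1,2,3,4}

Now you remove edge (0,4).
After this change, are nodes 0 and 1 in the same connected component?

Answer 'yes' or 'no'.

Initial components: {0,1,2,3,4}
Removing edge (0,4): not a bridge — component count unchanged at 1.
New components: {0,1,2,3,4}
Are 0 and 1 in the same component? yes

Answer: yes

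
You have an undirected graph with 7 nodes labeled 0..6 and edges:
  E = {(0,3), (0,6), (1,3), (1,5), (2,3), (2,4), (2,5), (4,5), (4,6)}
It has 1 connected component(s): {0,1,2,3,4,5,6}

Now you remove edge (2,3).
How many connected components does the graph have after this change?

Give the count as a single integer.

Answer: 1

Derivation:
Initial component count: 1
Remove (2,3): not a bridge. Count unchanged: 1.
  After removal, components: {0,1,2,3,4,5,6}
New component count: 1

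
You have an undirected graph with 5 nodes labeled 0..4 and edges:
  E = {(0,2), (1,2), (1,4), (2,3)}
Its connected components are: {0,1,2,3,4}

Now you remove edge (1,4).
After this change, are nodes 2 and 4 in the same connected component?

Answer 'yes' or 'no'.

Answer: no

Derivation:
Initial components: {0,1,2,3,4}
Removing edge (1,4): it was a bridge — component count 1 -> 2.
New components: {0,1,2,3} {4}
Are 2 and 4 in the same component? no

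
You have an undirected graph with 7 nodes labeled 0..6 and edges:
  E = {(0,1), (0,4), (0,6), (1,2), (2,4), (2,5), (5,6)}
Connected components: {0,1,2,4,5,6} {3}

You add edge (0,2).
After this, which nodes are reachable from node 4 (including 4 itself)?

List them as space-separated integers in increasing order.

Before: nodes reachable from 4: {0,1,2,4,5,6}
Adding (0,2): both endpoints already in same component. Reachability from 4 unchanged.
After: nodes reachable from 4: {0,1,2,4,5,6}

Answer: 0 1 2 4 5 6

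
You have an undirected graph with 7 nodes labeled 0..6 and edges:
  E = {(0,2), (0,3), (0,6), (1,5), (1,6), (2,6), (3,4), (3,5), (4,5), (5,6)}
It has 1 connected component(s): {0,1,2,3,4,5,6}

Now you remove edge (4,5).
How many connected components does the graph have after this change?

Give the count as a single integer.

Answer: 1

Derivation:
Initial component count: 1
Remove (4,5): not a bridge. Count unchanged: 1.
  After removal, components: {0,1,2,3,4,5,6}
New component count: 1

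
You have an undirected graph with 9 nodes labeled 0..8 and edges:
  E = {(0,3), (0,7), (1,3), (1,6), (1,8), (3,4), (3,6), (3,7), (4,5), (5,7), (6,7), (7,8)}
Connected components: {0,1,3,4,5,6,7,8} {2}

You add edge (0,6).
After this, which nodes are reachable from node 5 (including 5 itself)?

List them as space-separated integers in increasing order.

Answer: 0 1 3 4 5 6 7 8

Derivation:
Before: nodes reachable from 5: {0,1,3,4,5,6,7,8}
Adding (0,6): both endpoints already in same component. Reachability from 5 unchanged.
After: nodes reachable from 5: {0,1,3,4,5,6,7,8}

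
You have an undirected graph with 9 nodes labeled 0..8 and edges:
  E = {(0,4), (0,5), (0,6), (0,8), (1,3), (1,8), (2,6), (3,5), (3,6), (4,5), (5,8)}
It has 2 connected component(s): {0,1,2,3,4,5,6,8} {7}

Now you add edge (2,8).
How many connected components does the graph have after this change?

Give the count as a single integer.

Initial component count: 2
Add (2,8): endpoints already in same component. Count unchanged: 2.
New component count: 2

Answer: 2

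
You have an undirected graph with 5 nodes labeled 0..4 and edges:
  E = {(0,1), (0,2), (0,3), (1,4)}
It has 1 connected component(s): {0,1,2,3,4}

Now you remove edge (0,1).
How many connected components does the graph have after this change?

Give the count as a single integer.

Initial component count: 1
Remove (0,1): it was a bridge. Count increases: 1 -> 2.
  After removal, components: {0,2,3} {1,4}
New component count: 2

Answer: 2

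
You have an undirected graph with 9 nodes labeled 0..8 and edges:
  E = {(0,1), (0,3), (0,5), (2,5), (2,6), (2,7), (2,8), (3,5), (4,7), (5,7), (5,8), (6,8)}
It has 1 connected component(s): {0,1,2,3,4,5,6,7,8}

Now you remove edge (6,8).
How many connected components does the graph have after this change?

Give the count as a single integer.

Answer: 1

Derivation:
Initial component count: 1
Remove (6,8): not a bridge. Count unchanged: 1.
  After removal, components: {0,1,2,3,4,5,6,7,8}
New component count: 1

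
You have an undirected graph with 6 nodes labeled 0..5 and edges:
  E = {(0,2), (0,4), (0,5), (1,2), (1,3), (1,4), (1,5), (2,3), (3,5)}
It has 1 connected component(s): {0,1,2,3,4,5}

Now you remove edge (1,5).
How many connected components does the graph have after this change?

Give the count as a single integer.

Initial component count: 1
Remove (1,5): not a bridge. Count unchanged: 1.
  After removal, components: {0,1,2,3,4,5}
New component count: 1

Answer: 1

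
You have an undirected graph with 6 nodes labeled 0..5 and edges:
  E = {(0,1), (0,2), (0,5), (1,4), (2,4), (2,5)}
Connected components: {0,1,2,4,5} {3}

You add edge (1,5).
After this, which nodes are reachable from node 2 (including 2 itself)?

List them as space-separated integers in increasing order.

Before: nodes reachable from 2: {0,1,2,4,5}
Adding (1,5): both endpoints already in same component. Reachability from 2 unchanged.
After: nodes reachable from 2: {0,1,2,4,5}

Answer: 0 1 2 4 5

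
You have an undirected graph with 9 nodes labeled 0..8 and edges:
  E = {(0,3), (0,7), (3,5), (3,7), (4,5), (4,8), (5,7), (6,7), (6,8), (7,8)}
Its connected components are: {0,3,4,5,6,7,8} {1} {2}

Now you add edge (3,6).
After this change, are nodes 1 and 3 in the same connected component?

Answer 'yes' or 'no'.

Initial components: {0,3,4,5,6,7,8} {1} {2}
Adding edge (3,6): both already in same component {0,3,4,5,6,7,8}. No change.
New components: {0,3,4,5,6,7,8} {1} {2}
Are 1 and 3 in the same component? no

Answer: no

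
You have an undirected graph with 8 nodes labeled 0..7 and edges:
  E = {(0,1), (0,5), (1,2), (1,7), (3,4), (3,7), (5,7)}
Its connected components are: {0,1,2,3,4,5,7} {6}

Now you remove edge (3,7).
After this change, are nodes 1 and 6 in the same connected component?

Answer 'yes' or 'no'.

Initial components: {0,1,2,3,4,5,7} {6}
Removing edge (3,7): it was a bridge — component count 2 -> 3.
New components: {0,1,2,5,7} {3,4} {6}
Are 1 and 6 in the same component? no

Answer: no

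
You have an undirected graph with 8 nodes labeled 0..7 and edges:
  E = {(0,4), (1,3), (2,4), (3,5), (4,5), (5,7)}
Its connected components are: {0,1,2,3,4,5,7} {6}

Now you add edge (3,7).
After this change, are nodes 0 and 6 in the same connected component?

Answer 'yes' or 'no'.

Initial components: {0,1,2,3,4,5,7} {6}
Adding edge (3,7): both already in same component {0,1,2,3,4,5,7}. No change.
New components: {0,1,2,3,4,5,7} {6}
Are 0 and 6 in the same component? no

Answer: no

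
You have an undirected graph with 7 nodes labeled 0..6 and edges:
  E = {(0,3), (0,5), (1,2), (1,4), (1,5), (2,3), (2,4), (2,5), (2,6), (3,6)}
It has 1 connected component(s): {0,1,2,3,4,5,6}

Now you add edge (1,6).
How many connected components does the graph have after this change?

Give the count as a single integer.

Initial component count: 1
Add (1,6): endpoints already in same component. Count unchanged: 1.
New component count: 1

Answer: 1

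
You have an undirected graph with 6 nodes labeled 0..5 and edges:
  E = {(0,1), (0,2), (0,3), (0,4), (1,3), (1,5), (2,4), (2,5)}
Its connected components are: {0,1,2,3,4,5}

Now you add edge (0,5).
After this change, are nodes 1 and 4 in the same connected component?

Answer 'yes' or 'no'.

Initial components: {0,1,2,3,4,5}
Adding edge (0,5): both already in same component {0,1,2,3,4,5}. No change.
New components: {0,1,2,3,4,5}
Are 1 and 4 in the same component? yes

Answer: yes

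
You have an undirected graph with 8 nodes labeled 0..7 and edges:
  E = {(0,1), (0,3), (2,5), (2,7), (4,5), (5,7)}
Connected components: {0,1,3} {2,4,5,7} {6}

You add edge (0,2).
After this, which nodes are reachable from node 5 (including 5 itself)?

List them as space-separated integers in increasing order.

Answer: 0 1 2 3 4 5 7

Derivation:
Before: nodes reachable from 5: {2,4,5,7}
Adding (0,2): merges 5's component with another. Reachability grows.
After: nodes reachable from 5: {0,1,2,3,4,5,7}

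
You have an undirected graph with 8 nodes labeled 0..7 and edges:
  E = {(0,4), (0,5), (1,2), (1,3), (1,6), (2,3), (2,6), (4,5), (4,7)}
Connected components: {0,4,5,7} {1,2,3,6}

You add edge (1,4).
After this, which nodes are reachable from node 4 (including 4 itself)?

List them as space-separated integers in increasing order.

Before: nodes reachable from 4: {0,4,5,7}
Adding (1,4): merges 4's component with another. Reachability grows.
After: nodes reachable from 4: {0,1,2,3,4,5,6,7}

Answer: 0 1 2 3 4 5 6 7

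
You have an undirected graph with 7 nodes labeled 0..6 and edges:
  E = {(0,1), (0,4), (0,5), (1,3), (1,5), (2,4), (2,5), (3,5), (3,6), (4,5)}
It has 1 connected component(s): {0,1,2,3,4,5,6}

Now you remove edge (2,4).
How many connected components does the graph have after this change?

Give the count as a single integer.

Initial component count: 1
Remove (2,4): not a bridge. Count unchanged: 1.
  After removal, components: {0,1,2,3,4,5,6}
New component count: 1

Answer: 1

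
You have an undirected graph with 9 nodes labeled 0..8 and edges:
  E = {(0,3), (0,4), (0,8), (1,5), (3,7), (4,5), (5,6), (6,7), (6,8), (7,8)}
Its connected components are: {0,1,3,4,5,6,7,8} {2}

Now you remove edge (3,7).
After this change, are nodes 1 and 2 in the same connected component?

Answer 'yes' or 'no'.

Answer: no

Derivation:
Initial components: {0,1,3,4,5,6,7,8} {2}
Removing edge (3,7): not a bridge — component count unchanged at 2.
New components: {0,1,3,4,5,6,7,8} {2}
Are 1 and 2 in the same component? no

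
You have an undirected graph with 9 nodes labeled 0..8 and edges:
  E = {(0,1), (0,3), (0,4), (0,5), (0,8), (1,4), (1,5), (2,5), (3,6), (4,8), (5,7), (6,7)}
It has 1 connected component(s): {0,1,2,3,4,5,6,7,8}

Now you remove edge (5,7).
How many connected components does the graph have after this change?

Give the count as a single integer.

Answer: 1

Derivation:
Initial component count: 1
Remove (5,7): not a bridge. Count unchanged: 1.
  After removal, components: {0,1,2,3,4,5,6,7,8}
New component count: 1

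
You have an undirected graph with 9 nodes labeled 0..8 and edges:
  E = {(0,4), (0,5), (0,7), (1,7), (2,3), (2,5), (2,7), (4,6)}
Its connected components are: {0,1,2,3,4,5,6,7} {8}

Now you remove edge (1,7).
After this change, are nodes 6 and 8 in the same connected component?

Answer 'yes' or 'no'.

Initial components: {0,1,2,3,4,5,6,7} {8}
Removing edge (1,7): it was a bridge — component count 2 -> 3.
New components: {0,2,3,4,5,6,7} {1} {8}
Are 6 and 8 in the same component? no

Answer: no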